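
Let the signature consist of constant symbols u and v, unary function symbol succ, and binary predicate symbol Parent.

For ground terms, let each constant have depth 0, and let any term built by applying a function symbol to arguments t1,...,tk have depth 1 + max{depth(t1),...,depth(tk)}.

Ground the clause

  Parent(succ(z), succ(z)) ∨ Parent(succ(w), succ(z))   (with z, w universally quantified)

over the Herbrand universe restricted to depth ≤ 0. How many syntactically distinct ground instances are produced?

Ground terms of depth ≤ 0:
  Let N_k = |{terms of depth ≤ k}|. Then N_0 = 2 and N_k = 2 + N_{k-1} for k ≥ 1 (one summand per function symbol, arity giving the exponent).
  N_0 = 2
  Explicitly: u, v.
So there are 2 ground terms available for substitution.
Each of z, w ranges independently over the available ground terms, and distinct assignments produce distinct instances.
Number of ground instances = 2^2 = 4.

4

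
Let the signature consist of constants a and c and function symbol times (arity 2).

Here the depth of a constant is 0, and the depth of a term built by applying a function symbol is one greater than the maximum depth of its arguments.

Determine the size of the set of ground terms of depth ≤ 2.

Write N_k for the number of ground terms of depth ≤ k. A term of depth ≤ k is either a constant or a function symbol applied to arguments of depth ≤ k−1, so N_k = 2 + N_{k-1}^2.
N_0 = 2
N_1 = 2 + 2^2 = 6
N_2 = 2 + 6^2 = 38

38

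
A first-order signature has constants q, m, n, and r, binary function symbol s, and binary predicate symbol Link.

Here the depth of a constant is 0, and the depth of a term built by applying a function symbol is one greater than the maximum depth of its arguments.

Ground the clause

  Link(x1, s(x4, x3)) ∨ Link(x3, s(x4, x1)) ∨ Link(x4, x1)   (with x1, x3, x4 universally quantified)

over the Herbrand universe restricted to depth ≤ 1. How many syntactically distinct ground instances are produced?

8000

Ground terms of depth ≤ 1:
  Let N_k count ground terms of depth at most k. Each non-constant term of depth ≤ k is some function symbol applied to depth-≤(k−1) arguments, giving N_k = 4 + N_{k-1}^2.
  N_0 = 4
  N_1 = 4 + 4^2 = 20
So there are 20 ground terms available for substitution.
There are 3 variables to instantiate (x1, x3, x4), each occurring in at least one literal, so different choices give different ground instances.
Number of ground instances = 20^3 = 8000.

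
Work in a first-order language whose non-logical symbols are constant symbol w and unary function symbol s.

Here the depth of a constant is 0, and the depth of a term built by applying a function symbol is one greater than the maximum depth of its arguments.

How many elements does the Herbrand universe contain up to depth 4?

Let N_k count ground terms of depth at most k. Each non-constant term of depth ≤ k is some function symbol applied to depth-≤(k−1) arguments, giving N_k = 1 + N_{k-1}.
N_0 = 1
N_1 = 1 + 1 = 2
N_2 = 1 + 2 = 3
N_3 = 1 + 3 = 4
N_4 = 1 + 4 = 5

5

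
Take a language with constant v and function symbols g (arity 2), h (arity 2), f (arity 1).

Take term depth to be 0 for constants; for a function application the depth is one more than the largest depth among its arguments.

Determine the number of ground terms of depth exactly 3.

2739

If N_k denotes the number of depth-≤k ground terms, the 1 constant gives N_0 = 1, and each function symbol of arity r contributes N_{k-1}^r new terms at level k: N_k = 1 + N_{k-1}^2 + N_{k-1}^2 + N_{k-1}.
N_0 = 1
N_1 = 1 + 1^2 + 1^2 + 1 = 4
N_2 = 1 + 4^2 + 4^2 + 4 = 37
N_3 = 1 + 37^2 + 37^2 + 37 = 2776
Terms of depth exactly 3: N_3 − N_2 = 2776 − 37 = 2739.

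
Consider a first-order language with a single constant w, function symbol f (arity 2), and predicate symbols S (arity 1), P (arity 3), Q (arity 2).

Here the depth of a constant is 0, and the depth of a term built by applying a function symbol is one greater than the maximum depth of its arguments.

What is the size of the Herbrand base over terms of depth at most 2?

First count ground terms of depth ≤ 2.
Let N_k count ground terms of depth at most k. Each non-constant term of depth ≤ k is some function symbol applied to depth-≤(k−1) arguments, giving N_k = 1 + N_{k-1}^2.
N_0 = 1
N_1 = 1 + 1^2 = 2
N_2 = 1 + 2^2 = 5
So |H| = 5.
Each predicate of arity r yields |H|^r ground atoms (one per choice of an r-tuple from H):
  S: 5;  P: 5^3 = 125;  Q: 5^2 = 25
Total ground atoms: 5 + 125 + 25 = 155.

155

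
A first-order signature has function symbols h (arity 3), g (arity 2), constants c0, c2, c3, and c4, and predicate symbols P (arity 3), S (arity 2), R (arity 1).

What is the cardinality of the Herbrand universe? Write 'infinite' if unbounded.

infinite

The signature has at least one function symbol (h, arity 3) and at least one constant (c0).
Iterating h gives infinitely many distinct ground terms: c0, h(c0, c0, c0), h(h(c0, c0, c0), h(c0, c0, c0), h(c0, c0, c0)), ...
So the Herbrand universe is infinite.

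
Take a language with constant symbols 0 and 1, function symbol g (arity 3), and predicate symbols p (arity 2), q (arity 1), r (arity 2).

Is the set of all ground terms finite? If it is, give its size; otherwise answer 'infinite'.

The signature has at least one function symbol (g, arity 3) and at least one constant (0).
Iterating g gives infinitely many distinct ground terms: 0, g(0, 0, 0), g(g(0, 0, 0), g(0, 0, 0), g(0, 0, 0)), ...
So the Herbrand universe is infinite.

infinite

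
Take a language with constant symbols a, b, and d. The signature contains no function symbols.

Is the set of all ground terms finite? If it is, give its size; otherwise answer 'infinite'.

There are no function symbols, so every ground term is one of the 3 constants.
The Herbrand universe is {a, b, d}, which is finite with 3 elements.

3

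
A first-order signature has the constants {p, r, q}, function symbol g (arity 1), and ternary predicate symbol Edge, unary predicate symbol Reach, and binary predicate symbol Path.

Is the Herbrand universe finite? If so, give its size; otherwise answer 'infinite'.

infinite

The signature has at least one function symbol (g, arity 1) and at least one constant (p).
Iterating g gives infinitely many distinct ground terms: p, g(p), g(g(p)), ...
So the Herbrand universe is infinite.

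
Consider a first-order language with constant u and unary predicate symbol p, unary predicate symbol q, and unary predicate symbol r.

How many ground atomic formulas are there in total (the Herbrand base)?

3

With no function symbols, the Herbrand universe is just the 1 constant.
Ground atoms per predicate: p: 1, q: 1, r: 1.
Herbrand base size = 1 + 1 + 1 = 3.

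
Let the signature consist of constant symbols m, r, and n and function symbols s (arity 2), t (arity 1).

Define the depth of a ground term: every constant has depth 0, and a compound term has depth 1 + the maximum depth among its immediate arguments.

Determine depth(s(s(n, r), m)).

depth(s(n, r)) = 1 + max(0, 0) = 1
depth(s(s(n, r), m)) = 1 + max(1, 0) = 2

2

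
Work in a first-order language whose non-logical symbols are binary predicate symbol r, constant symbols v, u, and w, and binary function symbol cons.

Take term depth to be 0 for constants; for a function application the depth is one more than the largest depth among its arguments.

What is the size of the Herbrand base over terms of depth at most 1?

First count ground terms of depth ≤ 1.
Write N_k for the number of ground terms of depth ≤ k. A term of depth ≤ k is either a constant or a function symbol applied to arguments of depth ≤ k−1, so N_k = 3 + N_{k-1}^2.
N_0 = 3
N_1 = 3 + 3^2 = 12
So |H| = 12.
For each predicate symbol, the number of ground atoms is |H| raised to its arity; summing:
  r: 12^2 = 144
Total ground atoms: 144.

144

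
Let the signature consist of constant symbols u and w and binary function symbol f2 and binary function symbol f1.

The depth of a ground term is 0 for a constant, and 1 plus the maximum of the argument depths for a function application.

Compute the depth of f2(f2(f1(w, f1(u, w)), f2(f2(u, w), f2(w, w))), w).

depth(f1(u, w)) = 1 + max(0, 0) = 1
depth(f1(w, f1(u, w))) = 1 + max(0, 1) = 2
depth(f2(u, w)) = 1 + max(0, 0) = 1
depth(f2(w, w)) = 1 + max(0, 0) = 1
depth(f2(f2(u, w), f2(w, w))) = 1 + max(1, 1) = 2
depth(f2(f1(w, f1(u, w)), f2(f2(u, w), f2(w, w)))) = 1 + max(2, 2) = 3
depth(f2(f2(f1(w, f1(u, w)), f2(f2(u, w), f2(w, w))), w)) = 1 + max(3, 0) = 4

4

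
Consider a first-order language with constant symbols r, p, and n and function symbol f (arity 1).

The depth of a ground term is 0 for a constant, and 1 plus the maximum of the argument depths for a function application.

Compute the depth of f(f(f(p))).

depth(f(p)) = 1 + depth(p) = 1 + 0 = 1
depth(f(f(p))) = 1 + depth(f(p)) = 1 + 1 = 2
depth(f(f(f(p)))) = 1 + depth(f(f(p))) = 1 + 2 = 3

3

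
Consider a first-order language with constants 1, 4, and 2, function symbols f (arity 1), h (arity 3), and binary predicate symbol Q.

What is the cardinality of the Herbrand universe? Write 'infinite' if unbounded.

infinite

The signature has at least one function symbol (f, arity 1) and at least one constant (1).
Iterating f gives infinitely many distinct ground terms: 1, f(1), f(f(1)), ...
So the Herbrand universe is infinite.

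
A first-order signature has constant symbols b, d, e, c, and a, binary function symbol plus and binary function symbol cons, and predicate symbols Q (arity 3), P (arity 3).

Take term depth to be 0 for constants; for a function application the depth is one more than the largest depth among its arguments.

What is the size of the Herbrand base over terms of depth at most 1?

332750

First count ground terms of depth ≤ 1.
If N_k denotes the number of depth-≤k ground terms, the 5 constants give N_0 = 5, and each function symbol of arity r contributes N_{k-1}^r new terms at level k: N_k = 5 + N_{k-1}^2 + N_{k-1}^2.
N_0 = 5
N_1 = 5 + 5^2 + 5^2 = 55
So |H| = 55.
A ground atom is a predicate applied to a tuple of terms from H, so the count is the sum over predicates of |H|^arity:
  Q: 55^3 = 166375;  P: 55^3 = 166375
Total ground atoms: 166375 + 166375 = 332750.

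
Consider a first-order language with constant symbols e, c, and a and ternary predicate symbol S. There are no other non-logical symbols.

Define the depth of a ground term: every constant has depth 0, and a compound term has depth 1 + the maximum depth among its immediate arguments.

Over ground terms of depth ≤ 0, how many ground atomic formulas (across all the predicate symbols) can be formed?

27

First count ground terms of depth ≤ 0.
With no function symbols every ground term is a constant, so there are exactly 3 ground terms at every depth bound.
N_0 = 3
Explicitly: e, c, a.
So |H| = 3.
For each predicate symbol, the number of ground atoms is |H| raised to its arity; summing:
  S: 3^3 = 27
Total ground atoms: 27.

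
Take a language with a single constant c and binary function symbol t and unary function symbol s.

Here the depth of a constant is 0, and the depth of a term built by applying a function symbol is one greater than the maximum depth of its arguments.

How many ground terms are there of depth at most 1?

3

Let N_k count ground terms of depth at most k. Each non-constant term of depth ≤ k is some function symbol applied to depth-≤(k−1) arguments, giving N_k = 1 + N_{k-1}^2 + N_{k-1}.
N_0 = 1
N_1 = 1 + 1^2 + 1 = 3
Explicitly: c, t(c, c), s(c).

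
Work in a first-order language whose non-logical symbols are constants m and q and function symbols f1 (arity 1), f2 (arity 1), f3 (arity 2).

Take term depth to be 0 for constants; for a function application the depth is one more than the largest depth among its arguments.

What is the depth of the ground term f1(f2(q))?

2

depth(f2(q)) = 1 + depth(q) = 1 + 0 = 1
depth(f1(f2(q))) = 1 + depth(f2(q)) = 1 + 1 = 2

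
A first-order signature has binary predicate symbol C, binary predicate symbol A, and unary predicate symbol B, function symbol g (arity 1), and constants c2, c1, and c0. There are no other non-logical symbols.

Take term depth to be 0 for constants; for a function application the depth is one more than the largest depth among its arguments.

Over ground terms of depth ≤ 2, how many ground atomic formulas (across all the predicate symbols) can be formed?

First count ground terms of depth ≤ 2.
Let N_k count ground terms of depth at most k. Each non-constant term of depth ≤ k is some function symbol applied to depth-≤(k−1) arguments, giving N_k = 3 + N_{k-1}.
N_0 = 3
N_1 = 3 + 3 = 6
N_2 = 3 + 6 = 9
So |H| = 9.
Each predicate of arity r yields |H|^r ground atoms (one per choice of an r-tuple from H):
  C: 9^2 = 81;  A: 9^2 = 81;  B: 9
Total ground atoms: 81 + 81 + 9 = 171.

171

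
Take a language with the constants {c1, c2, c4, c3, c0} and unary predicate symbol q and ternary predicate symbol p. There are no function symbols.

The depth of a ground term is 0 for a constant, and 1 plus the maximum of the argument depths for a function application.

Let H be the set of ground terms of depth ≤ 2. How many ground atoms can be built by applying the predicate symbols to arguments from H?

First count ground terms of depth ≤ 2.
With no function symbols every ground term is a constant, so there are exactly 5 ground terms at every depth bound.
N_0 = 5
N_1 = 5
N_2 = 5
Explicitly: c1, c2, c4, c3, c0.
So |H| = 5.
Ground atoms are formed by filling each argument slot of a predicate with a term from H, so an r-ary predicate gives |H|^r atoms:
  q: 5;  p: 5^3 = 125
Total ground atoms: 5 + 125 = 130.

130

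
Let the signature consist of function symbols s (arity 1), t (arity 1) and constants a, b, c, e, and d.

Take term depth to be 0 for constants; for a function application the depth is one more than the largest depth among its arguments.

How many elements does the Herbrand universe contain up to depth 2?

Write N_k for the number of ground terms of depth ≤ k. A term of depth ≤ k is either a constant or a function symbol applied to arguments of depth ≤ k−1, so N_k = 5 + N_{k-1} + N_{k-1}.
N_0 = 5
N_1 = 5 + 5 + 5 = 15
N_2 = 5 + 15 + 15 = 35

35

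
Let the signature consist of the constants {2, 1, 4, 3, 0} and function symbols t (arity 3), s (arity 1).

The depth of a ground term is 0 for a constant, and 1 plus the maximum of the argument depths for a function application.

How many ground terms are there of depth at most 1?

135

Let N_k count ground terms of depth at most k. Each non-constant term of depth ≤ k is some function symbol applied to depth-≤(k−1) arguments, giving N_k = 5 + N_{k-1}^3 + N_{k-1}.
N_0 = 5
N_1 = 5 + 5^3 + 5 = 135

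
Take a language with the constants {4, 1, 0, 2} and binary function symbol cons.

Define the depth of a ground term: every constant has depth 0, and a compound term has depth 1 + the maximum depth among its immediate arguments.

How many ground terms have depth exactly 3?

Let N_k = |{terms of depth ≤ k}|. Then N_0 = 4 and N_k = 4 + N_{k-1}^2 for k ≥ 1 (one summand per function symbol, arity giving the exponent).
N_0 = 4
N_1 = 4 + 4^2 = 20
N_2 = 4 + 20^2 = 404
N_3 = 4 + 404^2 = 163220
Terms of depth exactly 3: N_3 − N_2 = 163220 − 404 = 162816.

162816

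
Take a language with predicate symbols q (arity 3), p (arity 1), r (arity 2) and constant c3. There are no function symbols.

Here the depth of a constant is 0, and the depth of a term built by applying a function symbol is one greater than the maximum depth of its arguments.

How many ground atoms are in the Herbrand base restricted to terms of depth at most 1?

First count ground terms of depth ≤ 1.
With no function symbols every ground term is a constant, so there is exactly 1 ground term at every depth bound.
N_0 = 1
N_1 = 1
Explicitly: c3.
So |H| = 1.
A ground atom is a predicate applied to a tuple of terms from H, so the count is the sum over predicates of |H|^arity:
  q: 1^3 = 1;  p: 1;  r: 1^2 = 1
Total ground atoms: 1 + 1 + 1 = 3.

3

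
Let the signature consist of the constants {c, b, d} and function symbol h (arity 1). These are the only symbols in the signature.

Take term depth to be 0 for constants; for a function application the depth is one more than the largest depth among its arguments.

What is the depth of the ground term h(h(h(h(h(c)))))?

depth(h(c)) = 1 + depth(c) = 1 + 0 = 1
depth(h(h(c))) = 1 + depth(h(c)) = 1 + 1 = 2
depth(h(h(h(c)))) = 1 + depth(h(h(c))) = 1 + 2 = 3
depth(h(h(h(h(c))))) = 1 + depth(h(h(h(c)))) = 1 + 3 = 4
depth(h(h(h(h(h(c)))))) = 1 + depth(h(h(h(h(c))))) = 1 + 4 = 5

5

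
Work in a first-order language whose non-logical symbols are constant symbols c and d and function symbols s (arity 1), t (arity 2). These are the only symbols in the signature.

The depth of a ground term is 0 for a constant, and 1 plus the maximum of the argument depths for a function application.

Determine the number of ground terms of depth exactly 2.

66

If N_k denotes the number of depth-≤k ground terms, the 2 constants give N_0 = 2, and each function symbol of arity r contributes N_{k-1}^r new terms at level k: N_k = 2 + N_{k-1} + N_{k-1}^2.
N_0 = 2
N_1 = 2 + 2 + 2^2 = 8
N_2 = 2 + 8 + 8^2 = 74
Terms of depth exactly 2: N_2 − N_1 = 74 − 8 = 66.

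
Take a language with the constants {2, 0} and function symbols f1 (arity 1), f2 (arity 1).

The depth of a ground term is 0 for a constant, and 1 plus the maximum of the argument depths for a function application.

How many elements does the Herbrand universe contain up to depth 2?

Let N_k count ground terms of depth at most k. Each non-constant term of depth ≤ k is some function symbol applied to depth-≤(k−1) arguments, giving N_k = 2 + N_{k-1} + N_{k-1}.
N_0 = 2
N_1 = 2 + 2 + 2 = 6
N_2 = 2 + 6 + 6 = 14

14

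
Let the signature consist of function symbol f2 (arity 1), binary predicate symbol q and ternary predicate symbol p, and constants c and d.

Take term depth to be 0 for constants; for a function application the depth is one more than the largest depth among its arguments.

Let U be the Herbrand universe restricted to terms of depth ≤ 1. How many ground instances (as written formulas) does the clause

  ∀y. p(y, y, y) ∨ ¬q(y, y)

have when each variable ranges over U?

Ground terms of depth ≤ 1:
  Count level by level. With function symbols f2/1, the terms of depth ≤ k are the 2 constants together with each function applied to depth-≤(k−1) tuples, so N_k = 2 + N_{k-1}.
  N_0 = 2
  N_1 = 2 + 2 = 4
  Explicitly: c, d, f2(c), f2(d).
So there are 4 ground terms available for substitution.
There is 1 variable to instantiate (y),  occurring in at least one literal, so different choices give different ground instances.
Number of ground instances = 4.

4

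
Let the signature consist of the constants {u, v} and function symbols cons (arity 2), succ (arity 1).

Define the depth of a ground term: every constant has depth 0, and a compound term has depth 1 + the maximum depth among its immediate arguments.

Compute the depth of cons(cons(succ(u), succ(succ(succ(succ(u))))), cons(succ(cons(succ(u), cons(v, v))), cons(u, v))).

depth(succ(u)) = 1 + depth(u) = 1 + 0 = 1
depth(succ(succ(u))) = 1 + depth(succ(u)) = 1 + 1 = 2
depth(succ(succ(succ(u)))) = 1 + depth(succ(succ(u))) = 1 + 2 = 3
depth(succ(succ(succ(succ(u))))) = 1 + depth(succ(succ(succ(u)))) = 1 + 3 = 4
depth(cons(succ(u), succ(succ(succ(succ(u)))))) = 1 + max(1, 4) = 5
depth(cons(v, v)) = 1 + max(0, 0) = 1
depth(cons(succ(u), cons(v, v))) = 1 + max(1, 1) = 2
depth(succ(cons(succ(u), cons(v, v)))) = 1 + depth(cons(succ(u), cons(v, v))) = 1 + 2 = 3
depth(cons(u, v)) = 1 + max(0, 0) = 1
depth(cons(succ(cons(succ(u), cons(v, v))), cons(u, v))) = 1 + max(3, 1) = 4
depth(cons(cons(succ(u), succ(succ(succ(succ(u))))), cons(succ(cons(succ(u), cons(v, v))), cons(u, v)))) = 1 + max(5, 4) = 6

6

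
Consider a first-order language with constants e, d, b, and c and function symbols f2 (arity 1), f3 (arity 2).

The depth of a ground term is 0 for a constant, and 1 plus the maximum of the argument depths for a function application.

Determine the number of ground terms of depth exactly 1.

Count level by level. With function symbols f2/1, f3/2, the terms of depth ≤ k are the 4 constants together with each function applied to depth-≤(k−1) tuples, so N_k = 4 + N_{k-1} + N_{k-1}^2.
N_0 = 4
N_1 = 4 + 4 + 4^2 = 24
Terms of depth exactly 1: N_1 − N_0 = 24 − 4 = 20.

20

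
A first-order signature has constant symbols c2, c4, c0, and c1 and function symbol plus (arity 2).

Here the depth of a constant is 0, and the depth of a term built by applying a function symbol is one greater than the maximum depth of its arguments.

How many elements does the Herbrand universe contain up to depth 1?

Write N_k for the number of ground terms of depth ≤ k. A term of depth ≤ k is either a constant or a function symbol applied to arguments of depth ≤ k−1, so N_k = 4 + N_{k-1}^2.
N_0 = 4
N_1 = 4 + 4^2 = 20

20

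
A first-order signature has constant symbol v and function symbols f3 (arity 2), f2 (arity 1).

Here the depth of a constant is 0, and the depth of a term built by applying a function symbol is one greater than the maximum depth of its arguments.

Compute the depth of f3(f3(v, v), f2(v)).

depth(f3(v, v)) = 1 + max(0, 0) = 1
depth(f2(v)) = 1 + depth(v) = 1 + 0 = 1
depth(f3(f3(v, v), f2(v))) = 1 + max(1, 1) = 2

2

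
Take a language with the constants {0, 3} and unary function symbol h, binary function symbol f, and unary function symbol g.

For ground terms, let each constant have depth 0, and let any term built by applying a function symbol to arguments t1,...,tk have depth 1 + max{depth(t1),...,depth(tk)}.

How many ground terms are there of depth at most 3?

15130

Let N_k count ground terms of depth at most k. Each non-constant term of depth ≤ k is some function symbol applied to depth-≤(k−1) arguments, giving N_k = 2 + N_{k-1} + N_{k-1}^2 + N_{k-1}.
N_0 = 2
N_1 = 2 + 2 + 2^2 + 2 = 10
N_2 = 2 + 10 + 10^2 + 10 = 122
N_3 = 2 + 122 + 122^2 + 122 = 15130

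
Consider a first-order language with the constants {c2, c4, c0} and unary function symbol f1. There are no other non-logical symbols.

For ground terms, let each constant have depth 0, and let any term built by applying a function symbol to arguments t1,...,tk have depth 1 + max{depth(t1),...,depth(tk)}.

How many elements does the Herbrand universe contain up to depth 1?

Let N_k count ground terms of depth at most k. Each non-constant term of depth ≤ k is some function symbol applied to depth-≤(k−1) arguments, giving N_k = 3 + N_{k-1}.
N_0 = 3
N_1 = 3 + 3 = 6
Explicitly: c2, c4, c0, f1(c2), f1(c4), f1(c0).

6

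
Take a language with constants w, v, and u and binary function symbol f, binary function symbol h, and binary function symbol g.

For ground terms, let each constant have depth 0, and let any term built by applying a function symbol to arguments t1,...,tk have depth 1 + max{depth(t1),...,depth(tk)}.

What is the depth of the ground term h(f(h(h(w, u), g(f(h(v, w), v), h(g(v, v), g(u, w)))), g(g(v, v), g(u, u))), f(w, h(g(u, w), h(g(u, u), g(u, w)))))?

6

depth(h(w, u)) = 1 + max(0, 0) = 1
depth(h(v, w)) = 1 + max(0, 0) = 1
depth(f(h(v, w), v)) = 1 + max(1, 0) = 2
depth(g(v, v)) = 1 + max(0, 0) = 1
depth(g(u, w)) = 1 + max(0, 0) = 1
depth(h(g(v, v), g(u, w))) = 1 + max(1, 1) = 2
depth(g(f(h(v, w), v), h(g(v, v), g(u, w)))) = 1 + max(2, 2) = 3
depth(h(h(w, u), g(f(h(v, w), v), h(g(v, v), g(u, w))))) = 1 + max(1, 3) = 4
depth(g(u, u)) = 1 + max(0, 0) = 1
depth(g(g(v, v), g(u, u))) = 1 + max(1, 1) = 2
depth(f(h(h(w, u), g(f(h(v, w), v), h(g(v, v), g(u, w)))), g(g(v, v), g(u, u)))) = 1 + max(4, 2) = 5
depth(h(g(u, u), g(u, w))) = 1 + max(1, 1) = 2
depth(h(g(u, w), h(g(u, u), g(u, w)))) = 1 + max(1, 2) = 3
depth(f(w, h(g(u, w), h(g(u, u), g(u, w))))) = 1 + max(0, 3) = 4
depth(h(f(h(h(w, u), g(f(h(v, w), v), h(g(v, v), g(u, w)))), g(g(v, v), g(u, u))), f(w, h(g(u, w), h(g(u, u), g(u, w)))))) = 1 + max(5, 4) = 6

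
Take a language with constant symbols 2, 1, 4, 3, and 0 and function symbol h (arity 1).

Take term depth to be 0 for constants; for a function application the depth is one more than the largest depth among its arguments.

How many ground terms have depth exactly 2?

If N_k denotes the number of depth-≤k ground terms, the 5 constants give N_0 = 5, and each function symbol of arity r contributes N_{k-1}^r new terms at level k: N_k = 5 + N_{k-1}.
N_0 = 5
N_1 = 5 + 5 = 10
N_2 = 5 + 10 = 15
Terms of depth exactly 2: N_2 − N_1 = 15 − 10 = 5.

5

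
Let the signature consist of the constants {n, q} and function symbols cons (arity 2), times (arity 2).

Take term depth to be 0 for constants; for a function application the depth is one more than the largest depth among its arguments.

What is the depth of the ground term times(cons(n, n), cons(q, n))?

depth(cons(n, n)) = 1 + max(0, 0) = 1
depth(cons(q, n)) = 1 + max(0, 0) = 1
depth(times(cons(n, n), cons(q, n))) = 1 + max(1, 1) = 2

2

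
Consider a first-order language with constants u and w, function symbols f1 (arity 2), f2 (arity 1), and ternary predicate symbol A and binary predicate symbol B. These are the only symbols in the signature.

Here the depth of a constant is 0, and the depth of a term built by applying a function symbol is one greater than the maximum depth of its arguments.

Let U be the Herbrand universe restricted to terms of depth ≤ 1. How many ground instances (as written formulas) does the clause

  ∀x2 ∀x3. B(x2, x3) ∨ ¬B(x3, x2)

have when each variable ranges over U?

64

Ground terms of depth ≤ 1:
  Let N_k count ground terms of depth at most k. Each non-constant term of depth ≤ k is some function symbol applied to depth-≤(k−1) arguments, giving N_k = 2 + N_{k-1}^2 + N_{k-1}.
  N_0 = 2
  N_1 = 2 + 2^2 + 2 = 8
  Explicitly: u, w, f1(u, u), f1(u, w), f1(w, u), f1(w, w), f2(u), f2(w).
So there are 8 ground terms available for substitution.
The body mentions every one of the 2 quantified variables; since ground terms form a free algebra, no two substitutions collapse to the same formula.
Number of ground instances = 8^2 = 64.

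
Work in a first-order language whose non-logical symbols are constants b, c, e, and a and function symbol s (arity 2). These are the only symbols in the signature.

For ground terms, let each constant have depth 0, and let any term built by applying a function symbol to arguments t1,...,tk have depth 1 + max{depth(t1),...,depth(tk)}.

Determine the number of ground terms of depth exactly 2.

384

Let N_k count ground terms of depth at most k. Each non-constant term of depth ≤ k is some function symbol applied to depth-≤(k−1) arguments, giving N_k = 4 + N_{k-1}^2.
N_0 = 4
N_1 = 4 + 4^2 = 20
N_2 = 4 + 20^2 = 404
Terms of depth exactly 2: N_2 − N_1 = 404 − 20 = 384.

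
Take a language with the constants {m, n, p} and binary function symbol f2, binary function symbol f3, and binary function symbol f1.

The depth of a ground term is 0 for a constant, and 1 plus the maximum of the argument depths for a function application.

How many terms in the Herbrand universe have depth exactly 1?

Count level by level. With function symbols f2/2, f3/2, f1/2, the terms of depth ≤ k are the 3 constants together with each function applied to depth-≤(k−1) tuples, so N_k = 3 + N_{k-1}^2 + N_{k-1}^2 + N_{k-1}^2.
N_0 = 3
N_1 = 3 + 3^2 + 3^2 + 3^2 = 30
Terms of depth exactly 1: N_1 − N_0 = 30 − 3 = 27.

27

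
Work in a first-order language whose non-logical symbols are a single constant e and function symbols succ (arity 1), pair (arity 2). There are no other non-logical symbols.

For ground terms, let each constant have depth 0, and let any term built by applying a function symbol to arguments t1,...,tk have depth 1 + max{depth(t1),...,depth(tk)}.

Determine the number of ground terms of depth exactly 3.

If N_k denotes the number of depth-≤k ground terms, the 1 constant gives N_0 = 1, and each function symbol of arity r contributes N_{k-1}^r new terms at level k: N_k = 1 + N_{k-1} + N_{k-1}^2.
N_0 = 1
N_1 = 1 + 1 + 1^2 = 3
N_2 = 1 + 3 + 3^2 = 13
N_3 = 1 + 13 + 13^2 = 183
Terms of depth exactly 3: N_3 − N_2 = 183 − 13 = 170.

170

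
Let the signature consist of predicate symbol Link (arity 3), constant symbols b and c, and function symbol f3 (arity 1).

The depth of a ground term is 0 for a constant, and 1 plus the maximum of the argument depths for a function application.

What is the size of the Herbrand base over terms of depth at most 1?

First count ground terms of depth ≤ 1.
If N_k denotes the number of depth-≤k ground terms, the 2 constants give N_0 = 2, and each function symbol of arity r contributes N_{k-1}^r new terms at level k: N_k = 2 + N_{k-1}.
N_0 = 2
N_1 = 2 + 2 = 4
Explicitly: b, c, f3(b), f3(c).
So |H| = 4.
For each predicate symbol, the number of ground atoms is |H| raised to its arity; summing:
  Link: 4^3 = 64
Total ground atoms: 64.

64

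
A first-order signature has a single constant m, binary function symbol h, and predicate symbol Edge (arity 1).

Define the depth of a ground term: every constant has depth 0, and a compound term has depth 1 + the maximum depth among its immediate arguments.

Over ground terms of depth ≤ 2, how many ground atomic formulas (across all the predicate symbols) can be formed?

First count ground terms of depth ≤ 2.
Let N_k = |{terms of depth ≤ k}|. Then N_0 = 1 and N_k = 1 + N_{k-1}^2 for k ≥ 1 (one summand per function symbol, arity giving the exponent).
N_0 = 1
N_1 = 1 + 1^2 = 2
N_2 = 1 + 2^2 = 5
Explicitly: m, h(m, m), h(m, h(m, m)), h(h(m, m), m), h(h(m, m), h(m, m)).
So |H| = 5.
Each predicate of arity r yields |H|^r ground atoms (one per choice of an r-tuple from H):
  Edge: 5
Total ground atoms: 5.

5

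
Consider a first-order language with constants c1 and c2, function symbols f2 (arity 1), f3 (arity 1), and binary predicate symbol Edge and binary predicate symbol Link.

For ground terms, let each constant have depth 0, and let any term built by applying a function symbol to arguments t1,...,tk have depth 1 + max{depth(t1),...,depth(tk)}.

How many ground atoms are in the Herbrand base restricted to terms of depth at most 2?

First count ground terms of depth ≤ 2.
Count level by level. With function symbols f2/1, f3/1, the terms of depth ≤ k are the 2 constants together with each function applied to depth-≤(k−1) tuples, so N_k = 2 + N_{k-1} + N_{k-1}.
N_0 = 2
N_1 = 2 + 2 + 2 = 6
N_2 = 2 + 6 + 6 = 14
So |H| = 14.
Each predicate of arity r yields |H|^r ground atoms (one per choice of an r-tuple from H):
  Edge: 14^2 = 196;  Link: 14^2 = 196
Total ground atoms: 196 + 196 = 392.

392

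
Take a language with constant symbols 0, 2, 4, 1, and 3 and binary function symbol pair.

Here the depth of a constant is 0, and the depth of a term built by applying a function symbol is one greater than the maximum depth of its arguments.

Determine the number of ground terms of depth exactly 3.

Write N_k for the number of ground terms of depth ≤ k. A term of depth ≤ k is either a constant or a function symbol applied to arguments of depth ≤ k−1, so N_k = 5 + N_{k-1}^2.
N_0 = 5
N_1 = 5 + 5^2 = 30
N_2 = 5 + 30^2 = 905
N_3 = 5 + 905^2 = 819030
Terms of depth exactly 3: N_3 − N_2 = 819030 − 905 = 818125.

818125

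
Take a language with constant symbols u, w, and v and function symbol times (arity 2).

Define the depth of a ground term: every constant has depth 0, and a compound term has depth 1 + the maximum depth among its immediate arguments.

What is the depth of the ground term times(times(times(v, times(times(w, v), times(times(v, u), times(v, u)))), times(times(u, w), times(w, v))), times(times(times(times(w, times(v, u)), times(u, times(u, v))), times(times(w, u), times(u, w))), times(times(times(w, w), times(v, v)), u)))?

depth(times(w, v)) = 1 + max(0, 0) = 1
depth(times(v, u)) = 1 + max(0, 0) = 1
depth(times(times(v, u), times(v, u))) = 1 + max(1, 1) = 2
depth(times(times(w, v), times(times(v, u), times(v, u)))) = 1 + max(1, 2) = 3
depth(times(v, times(times(w, v), times(times(v, u), times(v, u))))) = 1 + max(0, 3) = 4
depth(times(u, w)) = 1 + max(0, 0) = 1
depth(times(times(u, w), times(w, v))) = 1 + max(1, 1) = 2
depth(times(times(v, times(times(w, v), times(times(v, u), times(v, u)))), times(times(u, w), times(w, v)))) = 1 + max(4, 2) = 5
depth(times(w, times(v, u))) = 1 + max(0, 1) = 2
depth(times(u, v)) = 1 + max(0, 0) = 1
depth(times(u, times(u, v))) = 1 + max(0, 1) = 2
depth(times(times(w, times(v, u)), times(u, times(u, v)))) = 1 + max(2, 2) = 3
depth(times(w, u)) = 1 + max(0, 0) = 1
depth(times(times(w, u), times(u, w))) = 1 + max(1, 1) = 2
depth(times(times(times(w, times(v, u)), times(u, times(u, v))), times(times(w, u), times(u, w)))) = 1 + max(3, 2) = 4
depth(times(w, w)) = 1 + max(0, 0) = 1
depth(times(v, v)) = 1 + max(0, 0) = 1
depth(times(times(w, w), times(v, v))) = 1 + max(1, 1) = 2
depth(times(times(times(w, w), times(v, v)), u)) = 1 + max(2, 0) = 3
depth(times(times(times(times(w, times(v, u)), times(u, times(u, v))), times(times(w, u), times(u, w))), times(times(times(w, w), times(v, v)), u))) = 1 + max(4, 3) = 5
depth(times(times(times(v, times(times(w, v), times(times(v, u), times(v, u)))), times(times(u, w), times(w, v))), times(times(times(times(w, times(v, u)), times(u, times(u, v))), times(times(w, u), times(u, w))), times(times(times(w, w), times(v, v)), u)))) = 1 + max(5, 5) = 6

6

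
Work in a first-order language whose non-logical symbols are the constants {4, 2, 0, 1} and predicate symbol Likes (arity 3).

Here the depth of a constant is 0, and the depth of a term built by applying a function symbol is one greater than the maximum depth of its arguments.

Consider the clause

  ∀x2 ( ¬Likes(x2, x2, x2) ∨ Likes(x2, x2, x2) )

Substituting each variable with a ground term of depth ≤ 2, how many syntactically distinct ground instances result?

Ground terms of depth ≤ 2:
  With no function symbols every ground term is a constant, so there are exactly 4 ground terms at every depth bound.
  N_0 = 4
  N_1 = 4
  N_2 = 4
So there are 4 ground terms available for substitution.
The clause has 1 distinct variable (x2), which appears in the body. In the free term algebra distinct substitutions yield syntactically distinct ground instances.
Number of ground instances = 4.

4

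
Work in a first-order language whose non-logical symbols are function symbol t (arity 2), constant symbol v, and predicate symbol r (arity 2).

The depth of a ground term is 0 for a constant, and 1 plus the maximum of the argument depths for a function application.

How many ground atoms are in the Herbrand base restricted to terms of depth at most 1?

First count ground terms of depth ≤ 1.
Write N_k for the number of ground terms of depth ≤ k. A term of depth ≤ k is either a constant or a function symbol applied to arguments of depth ≤ k−1, so N_k = 1 + N_{k-1}^2.
N_0 = 1
N_1 = 1 + 1^2 = 2
So |H| = 2.
For each predicate symbol, the number of ground atoms is |H| raised to its arity; summing:
  r: 2^2 = 4
Total ground atoms: 4.

4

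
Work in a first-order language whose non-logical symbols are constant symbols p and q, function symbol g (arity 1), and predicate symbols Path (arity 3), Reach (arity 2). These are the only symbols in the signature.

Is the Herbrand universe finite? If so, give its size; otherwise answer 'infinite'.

infinite

The signature has at least one function symbol (g, arity 1) and at least one constant (p).
Iterating g gives infinitely many distinct ground terms: p, g(p), g(g(p)), ...
So the Herbrand universe is infinite.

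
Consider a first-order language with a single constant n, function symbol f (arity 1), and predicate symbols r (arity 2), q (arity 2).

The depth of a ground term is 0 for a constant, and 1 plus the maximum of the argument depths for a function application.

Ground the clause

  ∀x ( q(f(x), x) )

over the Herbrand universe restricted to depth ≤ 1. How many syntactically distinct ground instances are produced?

Ground terms of depth ≤ 1:
  Let N_k count ground terms of depth at most k. Each non-constant term of depth ≤ k is some function symbol applied to depth-≤(k−1) arguments, giving N_k = 1 + N_{k-1}.
  N_0 = 1
  N_1 = 1 + 1 = 2
  Explicitly: n, f(n).
So there are 2 ground terms available for substitution.
The body mentions the single quantified variable x; since ground terms form a free algebra, no two substitutions collapse to the same formula.
Number of ground instances = 2.

2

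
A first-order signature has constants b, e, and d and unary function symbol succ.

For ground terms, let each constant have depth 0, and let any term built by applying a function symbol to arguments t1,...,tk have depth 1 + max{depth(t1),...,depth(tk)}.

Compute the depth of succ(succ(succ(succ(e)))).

4

depth(succ(e)) = 1 + depth(e) = 1 + 0 = 1
depth(succ(succ(e))) = 1 + depth(succ(e)) = 1 + 1 = 2
depth(succ(succ(succ(e)))) = 1 + depth(succ(succ(e))) = 1 + 2 = 3
depth(succ(succ(succ(succ(e))))) = 1 + depth(succ(succ(succ(e)))) = 1 + 3 = 4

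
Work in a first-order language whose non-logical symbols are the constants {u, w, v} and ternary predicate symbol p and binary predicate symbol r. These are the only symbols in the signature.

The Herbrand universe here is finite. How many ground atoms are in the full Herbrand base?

With no function symbols, the Herbrand universe is just the 3 constants.
Ground atoms per predicate: p: 3^3 = 27, r: 3^2 = 9.
Herbrand base size = 27 + 9 = 36.

36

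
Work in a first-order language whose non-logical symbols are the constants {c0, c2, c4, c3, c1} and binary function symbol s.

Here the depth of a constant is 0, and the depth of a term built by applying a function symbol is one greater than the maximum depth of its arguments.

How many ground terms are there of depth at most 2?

If N_k denotes the number of depth-≤k ground terms, the 5 constants give N_0 = 5, and each function symbol of arity r contributes N_{k-1}^r new terms at level k: N_k = 5 + N_{k-1}^2.
N_0 = 5
N_1 = 5 + 5^2 = 30
N_2 = 5 + 30^2 = 905

905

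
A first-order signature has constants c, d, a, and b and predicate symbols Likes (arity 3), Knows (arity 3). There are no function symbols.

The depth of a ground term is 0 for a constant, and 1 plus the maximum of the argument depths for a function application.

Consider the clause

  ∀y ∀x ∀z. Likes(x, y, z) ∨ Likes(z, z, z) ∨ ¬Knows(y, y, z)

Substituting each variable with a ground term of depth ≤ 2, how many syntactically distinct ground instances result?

64

Ground terms of depth ≤ 2:
  With no function symbols every ground term is a constant, so there are exactly 4 ground terms at every depth bound.
  N_0 = 4
  N_1 = 4
  N_2 = 4
  Explicitly: c, d, a, b.
So there are 4 ground terms available for substitution.
There are 3 variables to instantiate (y, x, z), each occurring in at least one literal, so different choices give different ground instances.
Number of ground instances = 4^3 = 64.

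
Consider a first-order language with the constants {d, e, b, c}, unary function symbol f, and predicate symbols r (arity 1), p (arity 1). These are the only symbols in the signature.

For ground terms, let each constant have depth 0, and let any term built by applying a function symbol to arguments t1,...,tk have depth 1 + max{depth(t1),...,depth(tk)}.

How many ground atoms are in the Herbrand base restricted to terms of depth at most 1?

First count ground terms of depth ≤ 1.
Count level by level. With function symbols f/1, the terms of depth ≤ k are the 4 constants together with each function applied to depth-≤(k−1) tuples, so N_k = 4 + N_{k-1}.
N_0 = 4
N_1 = 4 + 4 = 8
So |H| = 8.
Each predicate of arity r yields |H|^r ground atoms (one per choice of an r-tuple from H):
  r: 8;  p: 8
Total ground atoms: 8 + 8 = 16.

16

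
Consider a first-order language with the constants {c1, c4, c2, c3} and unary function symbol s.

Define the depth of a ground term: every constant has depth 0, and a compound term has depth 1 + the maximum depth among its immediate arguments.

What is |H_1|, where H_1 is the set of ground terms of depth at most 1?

8

Let N_k = |{terms of depth ≤ k}|. Then N_0 = 4 and N_k = 4 + N_{k-1} for k ≥ 1 (one summand per function symbol, arity giving the exponent).
N_0 = 4
N_1 = 4 + 4 = 8
Explicitly: c1, c4, c2, c3, s(c1), s(c4), s(c2), s(c3).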